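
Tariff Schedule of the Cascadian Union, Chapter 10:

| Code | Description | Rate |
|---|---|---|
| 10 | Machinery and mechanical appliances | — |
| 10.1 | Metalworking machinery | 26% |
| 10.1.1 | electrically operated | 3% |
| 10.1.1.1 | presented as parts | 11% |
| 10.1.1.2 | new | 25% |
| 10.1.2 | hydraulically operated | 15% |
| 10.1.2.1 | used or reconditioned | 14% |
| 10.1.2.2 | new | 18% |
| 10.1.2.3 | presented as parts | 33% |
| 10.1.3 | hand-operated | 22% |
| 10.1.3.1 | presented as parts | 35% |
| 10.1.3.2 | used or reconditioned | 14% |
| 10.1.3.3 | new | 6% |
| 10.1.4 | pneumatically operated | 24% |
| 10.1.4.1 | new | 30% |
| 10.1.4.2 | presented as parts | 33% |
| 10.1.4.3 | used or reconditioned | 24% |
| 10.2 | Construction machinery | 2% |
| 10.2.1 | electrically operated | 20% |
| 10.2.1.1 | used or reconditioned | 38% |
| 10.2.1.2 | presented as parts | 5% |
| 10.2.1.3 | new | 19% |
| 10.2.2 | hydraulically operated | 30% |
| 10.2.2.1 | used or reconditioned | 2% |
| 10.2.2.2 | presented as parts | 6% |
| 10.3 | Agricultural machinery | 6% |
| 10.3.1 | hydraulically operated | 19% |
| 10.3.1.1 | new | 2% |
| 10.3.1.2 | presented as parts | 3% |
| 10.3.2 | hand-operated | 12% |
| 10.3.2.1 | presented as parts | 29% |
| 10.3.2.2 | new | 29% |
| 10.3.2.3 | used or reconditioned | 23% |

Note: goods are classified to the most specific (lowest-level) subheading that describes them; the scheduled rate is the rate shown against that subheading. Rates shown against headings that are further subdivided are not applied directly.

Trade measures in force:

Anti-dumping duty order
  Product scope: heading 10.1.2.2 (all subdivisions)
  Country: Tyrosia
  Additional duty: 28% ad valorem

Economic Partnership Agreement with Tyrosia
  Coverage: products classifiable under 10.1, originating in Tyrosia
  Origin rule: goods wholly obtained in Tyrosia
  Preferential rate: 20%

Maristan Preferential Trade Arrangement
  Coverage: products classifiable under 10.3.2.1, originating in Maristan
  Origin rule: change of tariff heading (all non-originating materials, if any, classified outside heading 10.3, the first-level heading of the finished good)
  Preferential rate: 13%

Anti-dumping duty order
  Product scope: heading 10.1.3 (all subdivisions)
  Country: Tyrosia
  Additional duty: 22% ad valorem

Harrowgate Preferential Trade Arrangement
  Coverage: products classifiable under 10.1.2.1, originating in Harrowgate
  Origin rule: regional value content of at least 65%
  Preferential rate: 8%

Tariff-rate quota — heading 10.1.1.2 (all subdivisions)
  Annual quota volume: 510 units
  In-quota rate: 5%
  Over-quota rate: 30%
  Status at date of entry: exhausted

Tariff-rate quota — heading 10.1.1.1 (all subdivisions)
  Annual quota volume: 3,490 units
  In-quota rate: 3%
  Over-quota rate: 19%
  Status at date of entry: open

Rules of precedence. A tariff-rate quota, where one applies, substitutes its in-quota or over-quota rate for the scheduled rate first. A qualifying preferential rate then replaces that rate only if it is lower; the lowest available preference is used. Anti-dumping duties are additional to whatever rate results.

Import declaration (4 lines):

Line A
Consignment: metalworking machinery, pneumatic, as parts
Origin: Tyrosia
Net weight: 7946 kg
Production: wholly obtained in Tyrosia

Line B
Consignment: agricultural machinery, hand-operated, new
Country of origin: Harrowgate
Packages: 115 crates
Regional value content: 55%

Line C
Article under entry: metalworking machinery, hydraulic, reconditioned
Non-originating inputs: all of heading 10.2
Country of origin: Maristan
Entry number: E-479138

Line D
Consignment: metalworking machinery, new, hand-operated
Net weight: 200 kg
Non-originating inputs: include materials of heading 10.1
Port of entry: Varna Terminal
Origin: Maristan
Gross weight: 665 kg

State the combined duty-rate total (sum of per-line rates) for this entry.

69%

Line A: metalworking → 10.1; pneumatic → 10.1.4; as parts → 10.1.4.2. Scheduled 33%. Tyrosia agreement on 10.1: wholly obtained → 20% available; preferential 20%. → 20%.
Line B: agricultural → 10.3; hand-operated → 10.3.2; new → 10.3.2.2. Scheduled 29%. Harrowgate agreement on 10.1.2.1: 10.3.2.2 not covered. → 29%.
Line C: metalworking → 10.1; hydraulic → 10.1.2; reconditioned → 10.1.2.1. Scheduled 14%. Maristan agreement on 10.3.2.1: 10.1.2.1 not covered. → 14%.
Line D: metalworking → 10.1; hand-operated → 10.1.3; new → 10.1.3.3. Scheduled 6%. Maristan agreement on 10.3.2.1: 10.1.3.3 not covered. → 6%.
Sum: 20% + 29% + 14% + 6% = 69%.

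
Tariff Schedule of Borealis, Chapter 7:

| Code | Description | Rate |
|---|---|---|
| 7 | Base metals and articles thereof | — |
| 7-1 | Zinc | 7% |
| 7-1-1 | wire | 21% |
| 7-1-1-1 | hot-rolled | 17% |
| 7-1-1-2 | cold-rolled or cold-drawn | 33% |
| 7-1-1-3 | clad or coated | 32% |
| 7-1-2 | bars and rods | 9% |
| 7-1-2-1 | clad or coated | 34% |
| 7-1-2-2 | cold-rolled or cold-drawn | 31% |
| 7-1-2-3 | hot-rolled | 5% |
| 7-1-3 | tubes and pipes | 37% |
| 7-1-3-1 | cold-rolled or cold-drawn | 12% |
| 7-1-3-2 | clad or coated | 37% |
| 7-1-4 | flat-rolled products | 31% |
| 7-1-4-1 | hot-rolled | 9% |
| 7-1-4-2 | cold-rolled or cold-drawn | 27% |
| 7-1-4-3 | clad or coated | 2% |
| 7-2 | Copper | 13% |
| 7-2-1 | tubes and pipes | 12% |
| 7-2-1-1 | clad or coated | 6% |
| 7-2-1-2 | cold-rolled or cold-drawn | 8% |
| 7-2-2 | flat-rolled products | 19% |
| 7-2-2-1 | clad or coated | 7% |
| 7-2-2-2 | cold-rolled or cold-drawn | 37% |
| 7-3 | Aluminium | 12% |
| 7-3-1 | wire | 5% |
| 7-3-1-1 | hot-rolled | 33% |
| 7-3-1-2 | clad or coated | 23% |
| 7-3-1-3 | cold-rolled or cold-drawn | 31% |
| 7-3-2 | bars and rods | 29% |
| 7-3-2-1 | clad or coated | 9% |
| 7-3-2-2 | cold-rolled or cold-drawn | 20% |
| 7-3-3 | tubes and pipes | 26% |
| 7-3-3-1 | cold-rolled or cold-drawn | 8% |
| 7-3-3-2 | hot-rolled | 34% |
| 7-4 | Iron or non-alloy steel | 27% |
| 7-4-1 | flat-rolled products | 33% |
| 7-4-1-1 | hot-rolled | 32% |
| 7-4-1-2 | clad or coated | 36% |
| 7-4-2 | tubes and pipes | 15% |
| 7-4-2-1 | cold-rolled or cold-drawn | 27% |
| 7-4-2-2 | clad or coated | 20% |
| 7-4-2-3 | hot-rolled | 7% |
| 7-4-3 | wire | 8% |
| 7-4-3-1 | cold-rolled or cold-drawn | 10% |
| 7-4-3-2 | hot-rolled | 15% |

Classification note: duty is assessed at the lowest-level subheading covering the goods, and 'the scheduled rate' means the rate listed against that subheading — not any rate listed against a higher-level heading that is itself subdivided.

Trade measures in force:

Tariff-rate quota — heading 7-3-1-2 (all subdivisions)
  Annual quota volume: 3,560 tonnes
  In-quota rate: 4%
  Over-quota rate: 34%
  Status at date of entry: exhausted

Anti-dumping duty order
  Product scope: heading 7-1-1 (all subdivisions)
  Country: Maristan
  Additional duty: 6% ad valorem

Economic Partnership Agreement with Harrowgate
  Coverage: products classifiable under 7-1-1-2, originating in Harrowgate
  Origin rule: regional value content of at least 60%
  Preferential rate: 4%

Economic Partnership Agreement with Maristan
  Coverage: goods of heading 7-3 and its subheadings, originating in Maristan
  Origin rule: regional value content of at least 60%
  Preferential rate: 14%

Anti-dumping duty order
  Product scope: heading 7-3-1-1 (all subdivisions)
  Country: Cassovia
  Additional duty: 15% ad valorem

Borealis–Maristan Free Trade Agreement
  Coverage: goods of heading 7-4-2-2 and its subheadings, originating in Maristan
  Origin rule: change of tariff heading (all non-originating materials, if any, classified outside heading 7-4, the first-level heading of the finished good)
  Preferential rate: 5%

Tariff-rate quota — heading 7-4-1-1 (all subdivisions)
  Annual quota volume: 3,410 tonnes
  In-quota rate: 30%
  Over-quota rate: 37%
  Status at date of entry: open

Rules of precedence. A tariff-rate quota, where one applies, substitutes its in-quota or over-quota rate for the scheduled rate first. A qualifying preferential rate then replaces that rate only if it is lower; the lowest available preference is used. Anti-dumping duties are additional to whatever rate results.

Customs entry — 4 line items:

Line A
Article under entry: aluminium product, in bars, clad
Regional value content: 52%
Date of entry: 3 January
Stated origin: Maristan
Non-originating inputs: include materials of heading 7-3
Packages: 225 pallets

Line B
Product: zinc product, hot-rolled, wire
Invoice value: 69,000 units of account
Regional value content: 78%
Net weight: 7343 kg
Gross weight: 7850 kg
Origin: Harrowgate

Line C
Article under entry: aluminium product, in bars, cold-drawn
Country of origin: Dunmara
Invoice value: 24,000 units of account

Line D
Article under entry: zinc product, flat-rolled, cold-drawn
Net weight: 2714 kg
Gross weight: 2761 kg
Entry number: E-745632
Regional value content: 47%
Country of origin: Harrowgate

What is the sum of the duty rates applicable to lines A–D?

73%

Line A: aluminium → 7-3; in bars → 7-3-2; clad → 7-3-2-1. Scheduled 9%. Maristan agreement on 7-3: RVC < 60%; Maristan agreement on 7-4-2-2: 7-3-2-1 not covered. → 9%.
Line B: zinc → 7-1; wire → 7-1-1; hot-rolled → 7-1-1-1. Scheduled 17%. Harrowgate agreement on 7-1-1-2: 7-1-1-1 not covered. → 17%.
Line C: aluminium → 7-3; in bars → 7-3-2; cold-drawn → 7-3-2-2. Scheduled 20%. No special measure applies. → 20%.
Line D: zinc → 7-1; flat-rolled → 7-1-4; cold-drawn → 7-1-4-2. Scheduled 27%. Harrowgate agreement on 7-1-1-2: 7-1-4-2 not covered. → 27%.
Sum: 9% + 17% + 20% + 27% = 73%.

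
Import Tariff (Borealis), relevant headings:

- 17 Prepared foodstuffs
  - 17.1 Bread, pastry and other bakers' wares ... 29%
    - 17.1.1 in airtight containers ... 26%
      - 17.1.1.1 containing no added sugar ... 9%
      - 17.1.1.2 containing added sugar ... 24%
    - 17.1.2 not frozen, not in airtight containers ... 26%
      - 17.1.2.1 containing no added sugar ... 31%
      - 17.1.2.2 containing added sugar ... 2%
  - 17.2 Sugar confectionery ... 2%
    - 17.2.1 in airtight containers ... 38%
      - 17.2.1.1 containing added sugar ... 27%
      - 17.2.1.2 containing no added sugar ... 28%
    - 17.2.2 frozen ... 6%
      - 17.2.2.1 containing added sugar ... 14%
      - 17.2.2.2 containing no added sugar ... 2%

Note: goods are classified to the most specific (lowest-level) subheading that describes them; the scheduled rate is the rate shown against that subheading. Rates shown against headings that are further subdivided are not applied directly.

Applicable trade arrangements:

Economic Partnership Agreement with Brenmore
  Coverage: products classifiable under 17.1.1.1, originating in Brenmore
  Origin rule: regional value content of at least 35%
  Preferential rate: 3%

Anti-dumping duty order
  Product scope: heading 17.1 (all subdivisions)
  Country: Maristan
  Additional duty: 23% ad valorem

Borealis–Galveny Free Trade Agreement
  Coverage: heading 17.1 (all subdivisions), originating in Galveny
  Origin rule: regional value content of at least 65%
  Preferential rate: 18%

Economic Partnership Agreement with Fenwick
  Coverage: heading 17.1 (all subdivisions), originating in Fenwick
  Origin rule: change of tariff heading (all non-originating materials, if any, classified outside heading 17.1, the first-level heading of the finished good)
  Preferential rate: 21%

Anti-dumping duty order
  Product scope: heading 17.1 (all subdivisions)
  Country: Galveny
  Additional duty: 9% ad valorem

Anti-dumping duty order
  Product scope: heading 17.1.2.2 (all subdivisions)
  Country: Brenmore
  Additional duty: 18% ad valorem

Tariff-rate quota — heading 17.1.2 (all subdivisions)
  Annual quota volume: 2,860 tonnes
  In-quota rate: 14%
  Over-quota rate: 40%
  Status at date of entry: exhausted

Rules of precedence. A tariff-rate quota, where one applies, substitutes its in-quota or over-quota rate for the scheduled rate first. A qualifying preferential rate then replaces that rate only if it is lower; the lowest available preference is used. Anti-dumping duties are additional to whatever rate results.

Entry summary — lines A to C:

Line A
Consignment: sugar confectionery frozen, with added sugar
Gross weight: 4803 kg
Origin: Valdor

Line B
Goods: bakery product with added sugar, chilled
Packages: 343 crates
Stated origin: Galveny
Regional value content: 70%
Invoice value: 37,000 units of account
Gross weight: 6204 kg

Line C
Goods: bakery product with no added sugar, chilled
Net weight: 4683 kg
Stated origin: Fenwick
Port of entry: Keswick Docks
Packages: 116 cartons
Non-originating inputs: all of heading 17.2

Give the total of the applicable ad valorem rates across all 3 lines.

Line A: sugar confectionery → 17.2; frozen → 17.2.2; with added sugar → 17.2.2.1. Scheduled 14%. No special measure applies. → 14%.
Line B: bakery product → 17.1; chilled → 17.1.2; with added sugar → 17.1.2.2. Scheduled 2%. quota on 17.1.2 exhausted → over-quota 40%; Galveny agreement on 17.1: RVC ≥ 65% → 18% available; preferential 18%; anti-dumping (Galveny, 17.1): +9%; total 18% + 9% = 27%. → 27%.
Line C: bakery product → 17.1; chilled → 17.1.2; with no added sugar → 17.1.2.1. Scheduled 31%. quota on 17.1.2 exhausted → over-quota 40%; Fenwick agreement on 17.1: CTH met → 21% available; preferential 21%. → 21%.
Sum: 14% + 27% + 21% = 62%.

62%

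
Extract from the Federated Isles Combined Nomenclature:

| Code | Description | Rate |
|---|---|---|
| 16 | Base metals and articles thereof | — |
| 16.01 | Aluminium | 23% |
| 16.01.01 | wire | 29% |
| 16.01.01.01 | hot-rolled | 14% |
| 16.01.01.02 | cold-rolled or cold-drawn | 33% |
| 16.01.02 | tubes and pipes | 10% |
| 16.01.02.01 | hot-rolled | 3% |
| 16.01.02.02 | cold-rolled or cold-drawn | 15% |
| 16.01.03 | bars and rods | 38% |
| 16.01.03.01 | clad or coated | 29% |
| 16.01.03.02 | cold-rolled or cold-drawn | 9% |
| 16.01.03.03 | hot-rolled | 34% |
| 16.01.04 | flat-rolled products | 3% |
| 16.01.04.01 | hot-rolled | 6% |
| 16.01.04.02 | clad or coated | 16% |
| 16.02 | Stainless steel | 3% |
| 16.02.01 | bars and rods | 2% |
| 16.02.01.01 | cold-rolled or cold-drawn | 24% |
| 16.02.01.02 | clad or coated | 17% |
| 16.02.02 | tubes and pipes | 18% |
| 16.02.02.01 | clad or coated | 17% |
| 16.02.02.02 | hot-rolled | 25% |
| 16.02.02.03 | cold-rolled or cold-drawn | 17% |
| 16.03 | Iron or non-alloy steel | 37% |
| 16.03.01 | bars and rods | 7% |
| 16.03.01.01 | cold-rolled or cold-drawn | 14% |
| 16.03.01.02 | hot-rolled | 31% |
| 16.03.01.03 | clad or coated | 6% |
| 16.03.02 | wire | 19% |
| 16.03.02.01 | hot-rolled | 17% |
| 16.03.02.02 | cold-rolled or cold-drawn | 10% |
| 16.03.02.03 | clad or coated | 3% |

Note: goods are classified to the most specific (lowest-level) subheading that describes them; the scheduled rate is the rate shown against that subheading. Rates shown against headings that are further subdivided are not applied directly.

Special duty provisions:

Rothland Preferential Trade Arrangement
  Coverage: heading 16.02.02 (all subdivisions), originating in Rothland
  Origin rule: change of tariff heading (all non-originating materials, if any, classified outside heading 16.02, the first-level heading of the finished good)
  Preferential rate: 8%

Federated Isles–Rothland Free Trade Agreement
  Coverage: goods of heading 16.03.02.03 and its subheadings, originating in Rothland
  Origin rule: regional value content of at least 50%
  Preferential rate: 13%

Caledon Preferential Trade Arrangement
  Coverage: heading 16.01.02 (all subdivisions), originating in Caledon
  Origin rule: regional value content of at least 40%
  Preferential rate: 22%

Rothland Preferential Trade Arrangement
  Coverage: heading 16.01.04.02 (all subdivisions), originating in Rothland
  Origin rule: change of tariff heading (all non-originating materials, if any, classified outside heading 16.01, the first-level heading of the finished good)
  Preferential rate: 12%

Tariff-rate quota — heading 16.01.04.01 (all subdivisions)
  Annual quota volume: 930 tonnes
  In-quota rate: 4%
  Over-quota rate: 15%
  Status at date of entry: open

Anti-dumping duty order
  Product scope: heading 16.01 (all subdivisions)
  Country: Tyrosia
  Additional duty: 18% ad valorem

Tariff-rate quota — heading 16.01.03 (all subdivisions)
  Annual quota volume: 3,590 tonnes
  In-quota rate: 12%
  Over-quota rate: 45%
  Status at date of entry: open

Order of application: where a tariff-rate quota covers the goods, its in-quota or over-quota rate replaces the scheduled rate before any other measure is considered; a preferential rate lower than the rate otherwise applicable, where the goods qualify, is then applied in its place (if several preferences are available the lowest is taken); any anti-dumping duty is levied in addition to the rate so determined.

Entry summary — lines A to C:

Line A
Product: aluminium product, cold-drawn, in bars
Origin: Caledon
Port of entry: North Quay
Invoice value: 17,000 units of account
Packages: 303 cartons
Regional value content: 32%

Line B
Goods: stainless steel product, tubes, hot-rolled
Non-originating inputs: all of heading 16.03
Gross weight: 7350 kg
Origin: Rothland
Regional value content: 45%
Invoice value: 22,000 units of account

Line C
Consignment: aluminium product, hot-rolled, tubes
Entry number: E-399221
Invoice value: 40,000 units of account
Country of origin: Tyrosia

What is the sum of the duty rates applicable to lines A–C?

Line A: aluminium → 16.01; in bars → 16.01.03; cold-drawn → 16.01.03.02. Scheduled 9%. quota on 16.01.03 open → in-quota 12%; Caledon agreement on 16.01.02: 16.01.03.02 not covered. → 12%.
Line B: stainless steel → 16.02; tubes → 16.02.02; hot-rolled → 16.02.02.02. Scheduled 25%. Rothland agreement on 16.02.02: CTH met → 8% available; Rothland agreement on 16.03.02.03: 16.02.02.02 not covered; Rothland agreement on 16.01.04.02: 16.02.02.02 not covered; preferential 8%. → 8%.
Line C: aluminium → 16.01; tubes → 16.01.02; hot-rolled → 16.01.02.01. Scheduled 3%. anti-dumping (Tyrosia, 16.01): +18%; total 3% + 18% = 21%. → 21%.
Sum: 12% + 8% + 21% = 41%.

41%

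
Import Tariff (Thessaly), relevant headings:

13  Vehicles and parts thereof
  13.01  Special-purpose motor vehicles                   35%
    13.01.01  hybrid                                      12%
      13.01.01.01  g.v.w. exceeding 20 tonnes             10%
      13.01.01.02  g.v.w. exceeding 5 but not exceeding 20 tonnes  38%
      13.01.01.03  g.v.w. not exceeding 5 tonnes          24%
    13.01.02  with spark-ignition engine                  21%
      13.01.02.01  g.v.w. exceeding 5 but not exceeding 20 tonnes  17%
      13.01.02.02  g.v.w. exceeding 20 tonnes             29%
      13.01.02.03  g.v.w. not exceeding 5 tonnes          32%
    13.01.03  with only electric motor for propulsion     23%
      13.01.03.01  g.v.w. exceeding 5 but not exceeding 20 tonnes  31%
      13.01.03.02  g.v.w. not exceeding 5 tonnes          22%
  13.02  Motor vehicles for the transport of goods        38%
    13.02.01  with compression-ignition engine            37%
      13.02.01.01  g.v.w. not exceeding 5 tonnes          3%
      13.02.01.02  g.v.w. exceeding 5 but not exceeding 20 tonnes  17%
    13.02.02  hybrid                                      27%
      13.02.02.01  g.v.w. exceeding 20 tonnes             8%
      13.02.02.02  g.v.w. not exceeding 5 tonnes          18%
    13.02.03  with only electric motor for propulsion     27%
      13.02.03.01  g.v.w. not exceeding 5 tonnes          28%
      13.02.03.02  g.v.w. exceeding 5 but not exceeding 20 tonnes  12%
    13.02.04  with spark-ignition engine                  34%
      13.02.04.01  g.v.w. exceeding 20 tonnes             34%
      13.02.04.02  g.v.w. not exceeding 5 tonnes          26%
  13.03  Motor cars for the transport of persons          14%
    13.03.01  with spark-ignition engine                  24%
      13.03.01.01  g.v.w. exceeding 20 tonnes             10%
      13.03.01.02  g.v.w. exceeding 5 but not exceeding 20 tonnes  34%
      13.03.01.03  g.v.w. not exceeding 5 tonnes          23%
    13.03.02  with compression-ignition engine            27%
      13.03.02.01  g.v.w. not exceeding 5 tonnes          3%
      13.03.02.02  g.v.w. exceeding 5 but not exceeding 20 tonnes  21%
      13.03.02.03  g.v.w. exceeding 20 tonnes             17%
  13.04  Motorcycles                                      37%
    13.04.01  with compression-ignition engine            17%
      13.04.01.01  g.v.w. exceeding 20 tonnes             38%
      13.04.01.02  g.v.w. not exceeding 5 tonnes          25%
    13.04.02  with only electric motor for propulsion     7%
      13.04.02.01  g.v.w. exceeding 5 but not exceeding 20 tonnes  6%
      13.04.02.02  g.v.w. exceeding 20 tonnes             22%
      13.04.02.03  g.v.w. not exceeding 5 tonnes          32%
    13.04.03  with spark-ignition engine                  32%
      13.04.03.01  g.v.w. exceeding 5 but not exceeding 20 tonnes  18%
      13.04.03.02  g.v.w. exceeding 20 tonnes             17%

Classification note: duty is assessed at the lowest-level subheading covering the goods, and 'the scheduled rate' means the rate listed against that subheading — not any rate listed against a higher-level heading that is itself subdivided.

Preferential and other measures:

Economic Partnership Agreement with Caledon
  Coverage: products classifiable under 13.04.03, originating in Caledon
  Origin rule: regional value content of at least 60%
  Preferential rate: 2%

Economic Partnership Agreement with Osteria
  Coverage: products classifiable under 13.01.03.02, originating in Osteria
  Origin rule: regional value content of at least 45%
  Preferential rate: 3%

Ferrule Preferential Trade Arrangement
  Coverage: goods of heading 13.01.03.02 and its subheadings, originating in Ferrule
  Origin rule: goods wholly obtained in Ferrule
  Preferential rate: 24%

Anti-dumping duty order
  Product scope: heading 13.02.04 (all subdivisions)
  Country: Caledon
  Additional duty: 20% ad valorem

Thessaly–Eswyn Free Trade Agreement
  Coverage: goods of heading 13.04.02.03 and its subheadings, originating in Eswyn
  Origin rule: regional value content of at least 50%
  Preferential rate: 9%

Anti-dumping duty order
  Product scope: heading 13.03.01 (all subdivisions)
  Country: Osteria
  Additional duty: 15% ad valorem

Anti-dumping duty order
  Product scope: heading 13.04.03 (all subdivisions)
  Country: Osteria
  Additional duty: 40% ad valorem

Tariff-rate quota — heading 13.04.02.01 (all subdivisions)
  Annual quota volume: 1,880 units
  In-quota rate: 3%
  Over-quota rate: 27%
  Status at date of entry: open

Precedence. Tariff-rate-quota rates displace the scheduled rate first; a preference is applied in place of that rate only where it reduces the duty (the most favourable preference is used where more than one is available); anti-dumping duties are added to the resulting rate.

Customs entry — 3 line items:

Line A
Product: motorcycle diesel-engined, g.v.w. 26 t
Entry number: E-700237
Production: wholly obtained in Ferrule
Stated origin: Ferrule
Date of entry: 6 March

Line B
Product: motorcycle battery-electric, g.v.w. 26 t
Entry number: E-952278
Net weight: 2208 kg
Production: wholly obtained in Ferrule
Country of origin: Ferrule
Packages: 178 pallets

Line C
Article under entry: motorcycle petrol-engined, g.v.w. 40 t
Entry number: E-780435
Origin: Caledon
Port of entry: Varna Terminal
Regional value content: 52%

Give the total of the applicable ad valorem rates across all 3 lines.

77%

Line A: motorcycle → 13.04; diesel-engined → 13.04.01; g.v.w. 26 t → 13.04.01.01. Scheduled 38%. Ferrule agreement on 13.01.03.02: 13.04.01.01 not covered. → 38%.
Line B: motorcycle → 13.04; battery-electric → 13.04.02; g.v.w. 26 t → 13.04.02.02. Scheduled 22%. Ferrule agreement on 13.01.03.02: 13.04.02.02 not covered. → 22%.
Line C: motorcycle → 13.04; petrol-engined → 13.04.03; g.v.w. 40 t → 13.04.03.02. Scheduled 17%. Caledon agreement on 13.04.03: RVC < 60%. → 17%.
Sum: 38% + 22% + 17% = 77%.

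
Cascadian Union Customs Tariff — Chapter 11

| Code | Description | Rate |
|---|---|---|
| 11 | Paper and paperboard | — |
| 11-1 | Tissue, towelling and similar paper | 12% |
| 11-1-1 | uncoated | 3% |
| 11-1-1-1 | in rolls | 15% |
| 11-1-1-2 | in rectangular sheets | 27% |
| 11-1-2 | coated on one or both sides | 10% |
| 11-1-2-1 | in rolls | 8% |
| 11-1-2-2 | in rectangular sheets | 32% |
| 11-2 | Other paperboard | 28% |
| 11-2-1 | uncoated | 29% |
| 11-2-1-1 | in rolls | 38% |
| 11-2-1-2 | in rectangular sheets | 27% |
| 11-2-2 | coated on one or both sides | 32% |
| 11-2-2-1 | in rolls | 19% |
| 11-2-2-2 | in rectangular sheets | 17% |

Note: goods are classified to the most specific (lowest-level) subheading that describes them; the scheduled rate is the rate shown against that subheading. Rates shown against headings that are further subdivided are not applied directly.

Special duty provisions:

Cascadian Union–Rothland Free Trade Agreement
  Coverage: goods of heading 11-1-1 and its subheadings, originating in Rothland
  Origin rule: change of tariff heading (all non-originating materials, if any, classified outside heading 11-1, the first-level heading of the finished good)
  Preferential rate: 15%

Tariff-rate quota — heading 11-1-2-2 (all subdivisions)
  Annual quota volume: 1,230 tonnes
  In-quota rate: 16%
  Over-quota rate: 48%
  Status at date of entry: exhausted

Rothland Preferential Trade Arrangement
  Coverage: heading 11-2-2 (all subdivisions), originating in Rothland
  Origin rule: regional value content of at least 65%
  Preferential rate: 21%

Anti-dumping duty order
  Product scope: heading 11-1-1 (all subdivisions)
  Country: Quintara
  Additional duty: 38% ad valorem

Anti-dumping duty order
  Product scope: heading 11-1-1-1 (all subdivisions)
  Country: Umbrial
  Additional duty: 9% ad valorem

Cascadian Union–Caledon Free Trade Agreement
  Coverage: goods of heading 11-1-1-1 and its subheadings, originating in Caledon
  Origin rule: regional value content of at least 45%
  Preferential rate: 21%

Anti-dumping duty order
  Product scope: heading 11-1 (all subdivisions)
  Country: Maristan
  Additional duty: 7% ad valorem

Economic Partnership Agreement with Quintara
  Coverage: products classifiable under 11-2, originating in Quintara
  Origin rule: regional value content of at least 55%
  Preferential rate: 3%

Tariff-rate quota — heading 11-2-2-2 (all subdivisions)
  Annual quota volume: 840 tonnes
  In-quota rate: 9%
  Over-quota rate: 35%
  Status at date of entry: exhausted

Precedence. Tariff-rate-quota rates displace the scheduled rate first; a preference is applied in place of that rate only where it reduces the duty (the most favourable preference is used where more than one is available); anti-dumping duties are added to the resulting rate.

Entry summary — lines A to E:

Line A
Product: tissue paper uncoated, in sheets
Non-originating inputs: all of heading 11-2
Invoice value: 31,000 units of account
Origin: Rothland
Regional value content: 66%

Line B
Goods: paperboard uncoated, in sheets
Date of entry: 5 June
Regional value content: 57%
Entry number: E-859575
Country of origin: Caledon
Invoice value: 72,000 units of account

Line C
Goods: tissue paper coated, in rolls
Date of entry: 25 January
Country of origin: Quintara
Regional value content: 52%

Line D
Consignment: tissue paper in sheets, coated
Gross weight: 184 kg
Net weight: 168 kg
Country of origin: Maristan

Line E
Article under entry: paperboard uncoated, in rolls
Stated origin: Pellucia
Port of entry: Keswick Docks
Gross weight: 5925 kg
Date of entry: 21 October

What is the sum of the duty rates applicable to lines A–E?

Line A: tissue paper → 11-1; uncoated → 11-1-1; in sheets → 11-1-1-2. Scheduled 27%. Rothland agreement on 11-1-1: CTH met → 15% available; Rothland agreement on 11-2-2: 11-1-1-2 not covered; preferential 15%. → 15%.
Line B: paperboard → 11-2; uncoated → 11-2-1; in sheets → 11-2-1-2. Scheduled 27%. Caledon agreement on 11-1-1-1: 11-2-1-2 not covered. → 27%.
Line C: tissue paper → 11-1; coated → 11-1-2; in rolls → 11-1-2-1. Scheduled 8%. Quintara agreement on 11-2: 11-1-2-1 not covered. → 8%.
Line D: tissue paper → 11-1; coated → 11-1-2; in sheets → 11-1-2-2. Scheduled 32%. quota on 11-1-2-2 exhausted → over-quota 48%; anti-dumping (Maristan, 11-1): +7%; total 48% + 7% = 55%. → 55%.
Line E: paperboard → 11-2; uncoated → 11-2-1; in rolls → 11-2-1-1. Scheduled 38%. No special measure applies. → 38%.
Sum: 15% + 27% + 8% + 55% + 38% = 143%.

143%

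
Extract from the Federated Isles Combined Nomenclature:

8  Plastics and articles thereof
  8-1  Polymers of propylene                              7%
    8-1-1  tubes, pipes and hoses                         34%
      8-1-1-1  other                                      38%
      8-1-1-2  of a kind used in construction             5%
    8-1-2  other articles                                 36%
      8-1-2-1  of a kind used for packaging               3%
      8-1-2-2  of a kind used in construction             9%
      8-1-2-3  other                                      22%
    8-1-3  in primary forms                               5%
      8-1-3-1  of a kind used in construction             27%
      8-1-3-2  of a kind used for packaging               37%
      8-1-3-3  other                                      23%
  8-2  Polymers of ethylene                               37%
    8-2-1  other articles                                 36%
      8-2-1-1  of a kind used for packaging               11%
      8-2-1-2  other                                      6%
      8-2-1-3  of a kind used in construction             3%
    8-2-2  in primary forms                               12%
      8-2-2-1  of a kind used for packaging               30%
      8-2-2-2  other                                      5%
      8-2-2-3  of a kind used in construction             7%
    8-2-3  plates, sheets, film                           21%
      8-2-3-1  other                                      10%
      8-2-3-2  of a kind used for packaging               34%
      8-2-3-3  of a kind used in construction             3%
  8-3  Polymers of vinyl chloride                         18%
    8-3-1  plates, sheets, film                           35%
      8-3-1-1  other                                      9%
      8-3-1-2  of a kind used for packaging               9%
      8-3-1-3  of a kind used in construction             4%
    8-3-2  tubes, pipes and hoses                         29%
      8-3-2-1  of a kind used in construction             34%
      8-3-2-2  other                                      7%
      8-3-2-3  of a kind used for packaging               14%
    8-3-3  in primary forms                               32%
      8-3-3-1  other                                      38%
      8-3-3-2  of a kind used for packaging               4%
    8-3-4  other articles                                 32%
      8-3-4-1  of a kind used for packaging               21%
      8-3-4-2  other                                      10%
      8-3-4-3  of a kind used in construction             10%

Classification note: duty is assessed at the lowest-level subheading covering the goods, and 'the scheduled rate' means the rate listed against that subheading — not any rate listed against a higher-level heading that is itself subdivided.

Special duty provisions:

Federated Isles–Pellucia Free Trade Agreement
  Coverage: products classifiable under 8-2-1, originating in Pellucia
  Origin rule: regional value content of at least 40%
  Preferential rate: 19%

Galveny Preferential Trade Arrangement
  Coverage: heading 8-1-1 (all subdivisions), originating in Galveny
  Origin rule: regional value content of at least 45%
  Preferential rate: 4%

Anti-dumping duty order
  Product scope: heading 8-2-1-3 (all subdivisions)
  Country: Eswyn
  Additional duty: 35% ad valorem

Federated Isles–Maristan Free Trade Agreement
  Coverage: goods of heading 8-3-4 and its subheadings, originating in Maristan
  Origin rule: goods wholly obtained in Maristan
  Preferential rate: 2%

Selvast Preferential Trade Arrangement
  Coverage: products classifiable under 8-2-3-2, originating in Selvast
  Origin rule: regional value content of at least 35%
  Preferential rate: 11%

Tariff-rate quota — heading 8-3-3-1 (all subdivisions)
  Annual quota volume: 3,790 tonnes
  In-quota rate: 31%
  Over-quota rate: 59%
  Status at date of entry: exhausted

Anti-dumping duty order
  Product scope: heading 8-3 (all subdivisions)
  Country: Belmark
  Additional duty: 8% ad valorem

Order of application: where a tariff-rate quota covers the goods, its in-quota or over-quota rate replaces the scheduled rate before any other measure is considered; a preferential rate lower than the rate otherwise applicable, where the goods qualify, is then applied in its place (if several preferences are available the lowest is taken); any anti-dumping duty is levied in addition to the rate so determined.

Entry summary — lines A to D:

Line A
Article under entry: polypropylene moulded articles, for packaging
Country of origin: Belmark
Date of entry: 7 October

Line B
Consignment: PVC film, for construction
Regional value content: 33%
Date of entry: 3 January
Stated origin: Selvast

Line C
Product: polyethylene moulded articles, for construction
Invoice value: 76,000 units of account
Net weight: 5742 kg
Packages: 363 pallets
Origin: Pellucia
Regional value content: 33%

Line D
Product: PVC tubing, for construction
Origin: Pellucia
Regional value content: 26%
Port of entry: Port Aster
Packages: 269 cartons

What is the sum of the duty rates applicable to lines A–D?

Line A: polypropylene → 8-1; moulded articles → 8-1-2; for packaging → 8-1-2-1. Scheduled 3%. No special measure applies. → 3%.
Line B: PVC → 8-3; film → 8-3-1; for construction → 8-3-1-3. Scheduled 4%. Selvast agreement on 8-2-3-2: 8-3-1-3 not covered. → 4%.
Line C: polyethylene → 8-2; moulded articles → 8-2-1; for construction → 8-2-1-3. Scheduled 3%. Pellucia agreement on 8-2-1: RVC < 40%. → 3%.
Line D: PVC → 8-3; tubing → 8-3-2; for construction → 8-3-2-1. Scheduled 34%. Pellucia agreement on 8-2-1: 8-3-2-1 not covered. → 34%.
Sum: 3% + 4% + 3% + 34% = 44%.

44%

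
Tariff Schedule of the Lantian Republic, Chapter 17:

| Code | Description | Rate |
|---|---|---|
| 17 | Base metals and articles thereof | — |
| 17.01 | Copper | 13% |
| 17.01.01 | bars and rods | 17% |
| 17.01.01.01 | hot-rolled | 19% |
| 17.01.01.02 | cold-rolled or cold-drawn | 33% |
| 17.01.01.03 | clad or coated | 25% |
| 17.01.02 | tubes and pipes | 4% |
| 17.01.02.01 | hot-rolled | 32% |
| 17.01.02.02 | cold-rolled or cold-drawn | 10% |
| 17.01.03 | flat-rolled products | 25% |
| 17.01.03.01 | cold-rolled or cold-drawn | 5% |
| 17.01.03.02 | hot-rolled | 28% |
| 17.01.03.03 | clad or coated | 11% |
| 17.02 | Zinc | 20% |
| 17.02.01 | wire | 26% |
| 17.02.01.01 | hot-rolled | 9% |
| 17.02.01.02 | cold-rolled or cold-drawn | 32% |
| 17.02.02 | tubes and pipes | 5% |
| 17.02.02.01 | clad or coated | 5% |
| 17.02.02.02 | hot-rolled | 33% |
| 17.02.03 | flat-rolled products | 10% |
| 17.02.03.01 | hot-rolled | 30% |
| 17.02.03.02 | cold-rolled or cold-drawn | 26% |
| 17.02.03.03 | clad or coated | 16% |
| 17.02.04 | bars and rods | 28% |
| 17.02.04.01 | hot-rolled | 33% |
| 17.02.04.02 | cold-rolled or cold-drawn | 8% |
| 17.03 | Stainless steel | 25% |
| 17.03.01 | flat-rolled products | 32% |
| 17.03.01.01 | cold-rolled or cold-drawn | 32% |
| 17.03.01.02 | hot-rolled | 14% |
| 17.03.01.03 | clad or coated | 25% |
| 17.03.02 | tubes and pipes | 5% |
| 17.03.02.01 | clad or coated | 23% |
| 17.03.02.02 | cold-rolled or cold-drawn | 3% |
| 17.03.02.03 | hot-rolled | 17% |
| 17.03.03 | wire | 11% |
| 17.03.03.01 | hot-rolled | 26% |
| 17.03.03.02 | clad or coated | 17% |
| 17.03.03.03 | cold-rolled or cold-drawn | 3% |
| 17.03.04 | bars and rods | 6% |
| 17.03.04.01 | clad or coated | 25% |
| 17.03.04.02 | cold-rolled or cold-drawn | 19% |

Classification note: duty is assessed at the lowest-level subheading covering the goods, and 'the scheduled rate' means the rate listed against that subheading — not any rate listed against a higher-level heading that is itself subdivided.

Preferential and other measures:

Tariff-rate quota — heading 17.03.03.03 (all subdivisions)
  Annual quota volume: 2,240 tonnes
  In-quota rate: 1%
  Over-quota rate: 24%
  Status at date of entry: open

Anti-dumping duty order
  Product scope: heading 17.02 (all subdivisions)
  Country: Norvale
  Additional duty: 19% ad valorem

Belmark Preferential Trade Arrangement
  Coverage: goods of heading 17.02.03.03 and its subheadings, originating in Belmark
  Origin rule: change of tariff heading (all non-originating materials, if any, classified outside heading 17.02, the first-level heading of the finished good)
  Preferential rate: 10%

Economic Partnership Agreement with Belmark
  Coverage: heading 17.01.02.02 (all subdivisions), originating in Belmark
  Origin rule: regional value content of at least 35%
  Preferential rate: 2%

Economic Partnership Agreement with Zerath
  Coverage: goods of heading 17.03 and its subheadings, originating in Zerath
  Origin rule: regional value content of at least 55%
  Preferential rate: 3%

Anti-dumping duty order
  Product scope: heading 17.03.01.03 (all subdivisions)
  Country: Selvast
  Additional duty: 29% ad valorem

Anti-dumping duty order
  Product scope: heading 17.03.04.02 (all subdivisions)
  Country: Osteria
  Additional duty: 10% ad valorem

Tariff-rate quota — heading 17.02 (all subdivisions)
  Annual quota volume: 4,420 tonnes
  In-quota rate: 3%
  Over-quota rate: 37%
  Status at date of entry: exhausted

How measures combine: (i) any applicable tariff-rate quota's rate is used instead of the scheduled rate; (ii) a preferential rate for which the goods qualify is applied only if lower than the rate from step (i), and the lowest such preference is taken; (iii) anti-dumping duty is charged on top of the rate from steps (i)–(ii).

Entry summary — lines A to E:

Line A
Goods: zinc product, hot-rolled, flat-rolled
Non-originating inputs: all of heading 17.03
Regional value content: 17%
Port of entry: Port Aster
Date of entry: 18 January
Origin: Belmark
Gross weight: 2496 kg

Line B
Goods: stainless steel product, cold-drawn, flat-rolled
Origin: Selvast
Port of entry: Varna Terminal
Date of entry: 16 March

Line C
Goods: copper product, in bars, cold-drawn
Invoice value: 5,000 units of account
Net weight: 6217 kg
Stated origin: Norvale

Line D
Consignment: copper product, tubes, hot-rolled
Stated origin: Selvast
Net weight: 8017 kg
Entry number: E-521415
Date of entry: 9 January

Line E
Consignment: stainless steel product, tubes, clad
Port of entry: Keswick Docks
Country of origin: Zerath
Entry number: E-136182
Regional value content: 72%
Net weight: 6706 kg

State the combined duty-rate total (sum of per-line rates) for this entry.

137%

Line A: zinc → 17.02; flat-rolled → 17.02.03; hot-rolled → 17.02.03.01. Scheduled 30%. quota on 17.02 exhausted → over-quota 37%; Belmark agreement on 17.02.03.03: 17.02.03.01 not covered; Belmark agreement on 17.01.02.02: 17.02.03.01 not covered. → 37%.
Line B: stainless steel → 17.03; flat-rolled → 17.03.01; cold-drawn → 17.03.01.01. Scheduled 32%. No special measure applies. → 32%.
Line C: copper → 17.01; in bars → 17.01.01; cold-drawn → 17.01.01.02. Scheduled 33%. No special measure applies. → 33%.
Line D: copper → 17.01; tubes → 17.01.02; hot-rolled → 17.01.02.01. Scheduled 32%. No special measure applies. → 32%.
Line E: stainless steel → 17.03; tubes → 17.03.02; clad → 17.03.02.01. Scheduled 23%. Zerath agreement on 17.03: RVC ≥ 55% → 3% available; preferential 3%. → 3%.
Sum: 37% + 32% + 33% + 32% + 3% = 137%.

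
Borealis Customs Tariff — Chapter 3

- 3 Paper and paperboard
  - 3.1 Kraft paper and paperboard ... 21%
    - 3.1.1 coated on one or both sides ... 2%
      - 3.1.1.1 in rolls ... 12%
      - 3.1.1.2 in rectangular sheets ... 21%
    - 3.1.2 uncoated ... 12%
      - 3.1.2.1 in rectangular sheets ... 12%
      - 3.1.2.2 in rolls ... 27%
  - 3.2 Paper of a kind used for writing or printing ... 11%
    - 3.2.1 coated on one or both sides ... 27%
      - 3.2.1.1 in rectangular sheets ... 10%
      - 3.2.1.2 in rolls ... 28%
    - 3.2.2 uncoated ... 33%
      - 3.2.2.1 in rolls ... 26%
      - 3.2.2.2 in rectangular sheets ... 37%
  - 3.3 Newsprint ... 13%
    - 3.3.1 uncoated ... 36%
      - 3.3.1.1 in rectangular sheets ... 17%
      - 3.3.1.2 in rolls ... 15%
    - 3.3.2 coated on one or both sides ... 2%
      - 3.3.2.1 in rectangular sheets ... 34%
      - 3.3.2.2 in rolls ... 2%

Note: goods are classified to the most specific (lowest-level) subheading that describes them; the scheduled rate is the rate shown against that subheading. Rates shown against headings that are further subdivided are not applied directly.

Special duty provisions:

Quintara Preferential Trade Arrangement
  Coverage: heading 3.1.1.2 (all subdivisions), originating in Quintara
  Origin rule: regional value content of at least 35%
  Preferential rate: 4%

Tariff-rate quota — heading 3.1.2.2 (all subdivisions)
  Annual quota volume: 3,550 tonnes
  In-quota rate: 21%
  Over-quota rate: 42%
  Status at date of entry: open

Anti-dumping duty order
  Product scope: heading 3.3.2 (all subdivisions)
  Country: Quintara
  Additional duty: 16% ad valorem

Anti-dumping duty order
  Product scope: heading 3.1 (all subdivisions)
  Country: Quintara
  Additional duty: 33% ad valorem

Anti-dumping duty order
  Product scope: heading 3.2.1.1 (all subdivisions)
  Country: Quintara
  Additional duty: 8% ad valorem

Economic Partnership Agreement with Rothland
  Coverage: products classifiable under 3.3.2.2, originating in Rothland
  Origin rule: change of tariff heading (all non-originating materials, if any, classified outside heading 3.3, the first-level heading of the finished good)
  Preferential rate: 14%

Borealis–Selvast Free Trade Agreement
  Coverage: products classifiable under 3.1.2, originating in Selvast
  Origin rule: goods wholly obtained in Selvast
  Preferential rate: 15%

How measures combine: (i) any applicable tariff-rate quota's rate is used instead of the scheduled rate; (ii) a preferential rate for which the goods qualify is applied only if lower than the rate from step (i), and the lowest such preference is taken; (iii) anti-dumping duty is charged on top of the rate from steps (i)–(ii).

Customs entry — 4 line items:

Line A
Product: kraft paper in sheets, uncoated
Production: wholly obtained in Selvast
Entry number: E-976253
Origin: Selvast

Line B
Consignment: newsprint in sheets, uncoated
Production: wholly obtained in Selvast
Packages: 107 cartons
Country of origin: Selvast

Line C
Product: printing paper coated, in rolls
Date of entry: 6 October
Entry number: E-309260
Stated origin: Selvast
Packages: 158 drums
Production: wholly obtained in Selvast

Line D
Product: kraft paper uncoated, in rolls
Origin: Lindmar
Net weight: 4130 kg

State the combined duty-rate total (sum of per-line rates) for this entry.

78%

Line A: kraft paper → 3.1; uncoated → 3.1.2; in sheets → 3.1.2.1. Scheduled 12%. Selvast agreement on 3.1.2: wholly obtained → 15% available; preference 15% not lower than 12% → no reduction. → 12%.
Line B: newsprint → 3.3; uncoated → 3.3.1; in sheets → 3.3.1.1. Scheduled 17%. Selvast agreement on 3.1.2: 3.3.1.1 not covered. → 17%.
Line C: printing paper → 3.2; coated → 3.2.1; in rolls → 3.2.1.2. Scheduled 28%. Selvast agreement on 3.1.2: 3.2.1.2 not covered. → 28%.
Line D: kraft paper → 3.1; uncoated → 3.1.2; in rolls → 3.1.2.2. Scheduled 27%. quota on 3.1.2.2 open → in-quota 21%. → 21%.
Sum: 12% + 17% + 28% + 21% = 78%.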